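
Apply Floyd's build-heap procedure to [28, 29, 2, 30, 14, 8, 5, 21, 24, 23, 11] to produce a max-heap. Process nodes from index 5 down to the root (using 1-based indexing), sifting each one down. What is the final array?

sift down from index 5:
  14 vs larger child 23 at index 10, swap → [28, 29, 2, 30, 23, 8, 5, 21, 24, 14, 11]
sift down from index 4: already satisfies heap property
sift down from index 3:
  2 vs larger child 8 at index 6, swap → [28, 29, 8, 30, 23, 2, 5, 21, 24, 14, 11]
sift down from index 2:
  29 vs larger child 30 at index 4, swap → [28, 30, 8, 29, 23, 2, 5, 21, 24, 14, 11]
sift down from index 1:
  28 vs larger child 30 at index 2, swap → [30, 28, 8, 29, 23, 2, 5, 21, 24, 14, 11]
  28 vs larger child 29 at index 4, swap → [30, 29, 8, 28, 23, 2, 5, 21, 24, 14, 11]

[30, 29, 8, 28, 23, 2, 5, 21, 24, 14, 11]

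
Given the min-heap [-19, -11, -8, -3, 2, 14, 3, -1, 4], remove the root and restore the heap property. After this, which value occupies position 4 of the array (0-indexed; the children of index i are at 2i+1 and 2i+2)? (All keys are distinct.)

remove root -19; move last element 4 to root → [4, -11, -8, -3, 2, 14, 3, -1]
4 vs smaller child -11 at index 1, swap → [-11, 4, -8, -3, 2, 14, 3, -1]
4 vs smaller child -3 at index 3, swap → [-11, -3, -8, 4, 2, 14, 3, -1]
4 vs only child -1 at index 7, swap → [-11, -3, -8, -1, 2, 14, 3, 4]
resulting array: [-11, -3, -8, -1, 2, 14, 3, 4]

2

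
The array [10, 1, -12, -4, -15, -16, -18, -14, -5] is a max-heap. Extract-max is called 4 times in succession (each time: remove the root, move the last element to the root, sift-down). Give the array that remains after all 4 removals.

extract-max #1 returns 10:
  remove root 10; move last element -5 to root → [-5, 1, -12, -4, -15, -16, -18, -14]
  -5 vs larger child 1 at index 1, swap → [1, -5, -12, -4, -15, -16, -18, -14]
  -5 vs larger child -4 at index 3, swap → [1, -4, -12, -5, -15, -16, -18, -14]
extract-max #2 returns 1:
  remove root 1; move last element -14 to root → [-14, -4, -12, -5, -15, -16, -18]
  -14 vs larger child -4 at index 1, swap → [-4, -14, -12, -5, -15, -16, -18]
  -14 vs larger child -5 at index 3, swap → [-4, -5, -12, -14, -15, -16, -18]
extract-max #3 returns -4:
  remove root -4; move last element -18 to root → [-18, -5, -12, -14, -15, -16]
  -18 vs larger child -5 at index 1, swap → [-5, -18, -12, -14, -15, -16]
  -18 vs larger child -14 at index 3, swap → [-5, -14, -12, -18, -15, -16]
extract-max #4 returns -5:
  remove root -5; move last element -16 to root → [-16, -14, -12, -18, -15]
  -16 vs larger child -12 at index 2, swap → [-12, -14, -16, -18, -15]

[-12, -14, -16, -18, -15]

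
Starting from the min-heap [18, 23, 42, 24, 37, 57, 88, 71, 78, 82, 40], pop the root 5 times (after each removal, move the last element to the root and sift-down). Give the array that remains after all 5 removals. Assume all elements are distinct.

extract-min #1 returns 18:
  remove root 18; move last element 40 to root → [40, 23, 42, 24, 37, 57, 88, 71, 78, 82]
  40 vs smaller child 23 at index 1, swap → [23, 40, 42, 24, 37, 57, 88, 71, 78, 82]
  40 vs smaller child 24 at index 3, swap → [23, 24, 42, 40, 37, 57, 88, 71, 78, 82]
extract-min #2 returns 23:
  remove root 23; move last element 82 to root → [82, 24, 42, 40, 37, 57, 88, 71, 78]
  82 vs smaller child 24 at index 1, swap → [24, 82, 42, 40, 37, 57, 88, 71, 78]
  82 vs smaller child 37 at index 4, swap → [24, 37, 42, 40, 82, 57, 88, 71, 78]
extract-min #3 returns 24:
  remove root 24; move last element 78 to root → [78, 37, 42, 40, 82, 57, 88, 71]
  78 vs smaller child 37 at index 1, swap → [37, 78, 42, 40, 82, 57, 88, 71]
  78 vs smaller child 40 at index 3, swap → [37, 40, 42, 78, 82, 57, 88, 71]
  78 vs only child 71 at index 7, swap → [37, 40, 42, 71, 82, 57, 88, 78]
extract-min #4 returns 37:
  remove root 37; move last element 78 to root → [78, 40, 42, 71, 82, 57, 88]
  78 vs smaller child 40 at index 1, swap → [40, 78, 42, 71, 82, 57, 88]
  78 vs smaller child 71 at index 3, swap → [40, 71, 42, 78, 82, 57, 88]
extract-min #5 returns 40:
  remove root 40; move last element 88 to root → [88, 71, 42, 78, 82, 57]
  88 vs smaller child 42 at index 2, swap → [42, 71, 88, 78, 82, 57]
  88 vs only child 57 at index 5, swap → [42, 71, 57, 78, 82, 88]

[42, 71, 57, 78, 82, 88]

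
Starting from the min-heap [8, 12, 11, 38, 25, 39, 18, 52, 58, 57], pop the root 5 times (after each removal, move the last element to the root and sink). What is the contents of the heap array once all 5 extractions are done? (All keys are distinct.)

[38, 52, 39, 57, 58]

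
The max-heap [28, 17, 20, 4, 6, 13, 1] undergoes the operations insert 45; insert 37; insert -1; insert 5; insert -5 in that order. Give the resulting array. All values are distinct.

insert 45:
  append 45 at index 7 → [28, 17, 20, 4, 6, 13, 1, 45]
  45 > parent 4 at index 3, swap → [28, 17, 20, 45, 6, 13, 1, 4]
  45 > parent 17 at index 1, swap → [28, 45, 20, 17, 6, 13, 1, 4]
  45 > parent 28 at index 0, swap → [45, 28, 20, 17, 6, 13, 1, 4]
insert 37:
  append 37 at index 8 → [45, 28, 20, 17, 6, 13, 1, 4, 37]
  37 > parent 17 at index 3, swap → [45, 28, 20, 37, 6, 13, 1, 4, 17]
  37 > parent 28 at index 1, swap → [45, 37, 20, 28, 6, 13, 1, 4, 17]
insert -1:
  append -1 at index 9 → [45, 37, 20, 28, 6, 13, 1, 4, 17, -1] (no swap needed)
insert 5:
  append 5 at index 10 → [45, 37, 20, 28, 6, 13, 1, 4, 17, -1, 5] (no swap needed)
insert -5:
  append -5 at index 11 → [45, 37, 20, 28, 6, 13, 1, 4, 17, -1, 5, -5] (no swap needed)

[45, 37, 20, 28, 6, 13, 1, 4, 17, -1, 5, -5]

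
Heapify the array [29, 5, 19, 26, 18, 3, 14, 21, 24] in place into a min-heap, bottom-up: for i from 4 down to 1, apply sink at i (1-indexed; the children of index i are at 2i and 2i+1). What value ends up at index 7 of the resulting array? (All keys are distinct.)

29

sift down from index 4:
  26 vs smaller child 21 at index 8, swap → [29, 5, 19, 21, 18, 3, 14, 26, 24]
sift down from index 3:
  19 vs smaller child 3 at index 6, swap → [29, 5, 3, 21, 18, 19, 14, 26, 24]
sift down from index 2: already satisfies heap property
sift down from index 1:
  29 vs smaller child 3 at index 3, swap → [3, 5, 29, 21, 18, 19, 14, 26, 24]
  29 vs smaller child 14 at index 7, swap → [3, 5, 14, 21, 18, 19, 29, 26, 24]
resulting array: [3, 5, 14, 21, 18, 19, 29, 26, 24]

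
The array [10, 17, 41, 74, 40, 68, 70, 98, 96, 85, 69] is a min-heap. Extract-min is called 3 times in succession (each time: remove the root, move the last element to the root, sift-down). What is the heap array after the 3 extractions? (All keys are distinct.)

extract-min #1 returns 10:
  remove root 10; move last element 69 to root → [69, 17, 41, 74, 40, 68, 70, 98, 96, 85]
  69 vs smaller child 17 at index 1, swap → [17, 69, 41, 74, 40, 68, 70, 98, 96, 85]
  69 vs smaller child 40 at index 4, swap → [17, 40, 41, 74, 69, 68, 70, 98, 96, 85]
extract-min #2 returns 17:
  remove root 17; move last element 85 to root → [85, 40, 41, 74, 69, 68, 70, 98, 96]
  85 vs smaller child 40 at index 1, swap → [40, 85, 41, 74, 69, 68, 70, 98, 96]
  85 vs smaller child 69 at index 4, swap → [40, 69, 41, 74, 85, 68, 70, 98, 96]
extract-min #3 returns 40:
  remove root 40; move last element 96 to root → [96, 69, 41, 74, 85, 68, 70, 98]
  96 vs smaller child 41 at index 2, swap → [41, 69, 96, 74, 85, 68, 70, 98]
  96 vs smaller child 68 at index 5, swap → [41, 69, 68, 74, 85, 96, 70, 98]

[41, 69, 68, 74, 85, 96, 70, 98]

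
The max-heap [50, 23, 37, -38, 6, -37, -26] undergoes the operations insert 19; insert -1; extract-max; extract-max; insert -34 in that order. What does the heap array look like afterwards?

[23, 19, -1, -34, 6, -37, -26, -38]

insert 19:
  append 19 at index 7 → [50, 23, 37, -38, 6, -37, -26, 19]
  19 > parent -38 at index 3, swap → [50, 23, 37, 19, 6, -37, -26, -38]
insert -1:
  append -1 at index 8 → [50, 23, 37, 19, 6, -37, -26, -38, -1] (no swap needed)
extract-max → returns 50:
  remove root 50; move last element -1 to root → [-1, 23, 37, 19, 6, -37, -26, -38]
  -1 vs larger child 37 at index 2, swap → [37, 23, -1, 19, 6, -37, -26, -38]
extract-max → returns 37:
  remove root 37; move last element -38 to root → [-38, 23, -1, 19, 6, -37, -26]
  -38 vs larger child 23 at index 1, swap → [23, -38, -1, 19, 6, -37, -26]
  -38 vs larger child 19 at index 3, swap → [23, 19, -1, -38, 6, -37, -26]
insert -34:
  append -34 at index 7 → [23, 19, -1, -38, 6, -37, -26, -34]
  -34 > parent -38 at index 3, swap → [23, 19, -1, -34, 6, -37, -26, -38]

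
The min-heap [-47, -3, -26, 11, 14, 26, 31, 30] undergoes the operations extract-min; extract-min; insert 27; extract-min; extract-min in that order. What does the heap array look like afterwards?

extract-min → returns -47:
  remove root -47; move last element 30 to root → [30, -3, -26, 11, 14, 26, 31]
  30 vs smaller child -26 at index 2, swap → [-26, -3, 30, 11, 14, 26, 31]
  30 vs smaller child 26 at index 5, swap → [-26, -3, 26, 11, 14, 30, 31]
extract-min → returns -26:
  remove root -26; move last element 31 to root → [31, -3, 26, 11, 14, 30]
  31 vs smaller child -3 at index 1, swap → [-3, 31, 26, 11, 14, 30]
  31 vs smaller child 11 at index 3, swap → [-3, 11, 26, 31, 14, 30]
insert 27:
  append 27 at index 6 → [-3, 11, 26, 31, 14, 30, 27] (no swap needed)
extract-min → returns -3:
  remove root -3; move last element 27 to root → [27, 11, 26, 31, 14, 30]
  27 vs smaller child 11 at index 1, swap → [11, 27, 26, 31, 14, 30]
  27 vs smaller child 14 at index 4, swap → [11, 14, 26, 31, 27, 30]
extract-min → returns 11:
  remove root 11; move last element 30 to root → [30, 14, 26, 31, 27]
  30 vs smaller child 14 at index 1, swap → [14, 30, 26, 31, 27]
  30 vs smaller child 27 at index 4, swap → [14, 27, 26, 31, 30]

[14, 27, 26, 31, 30]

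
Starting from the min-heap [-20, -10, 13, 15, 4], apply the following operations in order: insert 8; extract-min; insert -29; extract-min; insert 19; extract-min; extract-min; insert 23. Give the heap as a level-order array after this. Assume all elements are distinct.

insert 8:
  append 8 at index 5 → [-20, -10, 13, 15, 4, 8]
  8 < parent 13 at index 2, swap → [-20, -10, 8, 15, 4, 13]
extract-min → returns -20:
  remove root -20; move last element 13 to root → [13, -10, 8, 15, 4]
  13 vs smaller child -10 at index 1, swap → [-10, 13, 8, 15, 4]
  13 vs smaller child 4 at index 4, swap → [-10, 4, 8, 15, 13]
insert -29:
  append -29 at index 5 → [-10, 4, 8, 15, 13, -29]
  -29 < parent 8 at index 2, swap → [-10, 4, -29, 15, 13, 8]
  -29 < parent -10 at index 0, swap → [-29, 4, -10, 15, 13, 8]
extract-min → returns -29:
  remove root -29; move last element 8 to root → [8, 4, -10, 15, 13]
  8 vs smaller child -10 at index 2, swap → [-10, 4, 8, 15, 13]
insert 19:
  append 19 at index 5 → [-10, 4, 8, 15, 13, 19] (no swap needed)
extract-min → returns -10:
  remove root -10; move last element 19 to root → [19, 4, 8, 15, 13]
  19 vs smaller child 4 at index 1, swap → [4, 19, 8, 15, 13]
  19 vs smaller child 13 at index 4, swap → [4, 13, 8, 15, 19]
extract-min → returns 4:
  remove root 4; move last element 19 to root → [19, 13, 8, 15]
  19 vs smaller child 8 at index 2, swap → [8, 13, 19, 15]
insert 23:
  append 23 at index 4 → [8, 13, 19, 15, 23] (no swap needed)

[8, 13, 19, 15, 23]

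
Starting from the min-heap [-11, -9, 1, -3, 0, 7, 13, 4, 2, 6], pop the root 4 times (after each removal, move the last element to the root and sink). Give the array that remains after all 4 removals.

extract-min #1 returns -11:
  remove root -11; move last element 6 to root → [6, -9, 1, -3, 0, 7, 13, 4, 2]
  6 vs smaller child -9 at index 1, swap → [-9, 6, 1, -3, 0, 7, 13, 4, 2]
  6 vs smaller child -3 at index 3, swap → [-9, -3, 1, 6, 0, 7, 13, 4, 2]
  6 vs smaller child 2 at index 8, swap → [-9, -3, 1, 2, 0, 7, 13, 4, 6]
extract-min #2 returns -9:
  remove root -9; move last element 6 to root → [6, -3, 1, 2, 0, 7, 13, 4]
  6 vs smaller child -3 at index 1, swap → [-3, 6, 1, 2, 0, 7, 13, 4]
  6 vs smaller child 0 at index 4, swap → [-3, 0, 1, 2, 6, 7, 13, 4]
extract-min #3 returns -3:
  remove root -3; move last element 4 to root → [4, 0, 1, 2, 6, 7, 13]
  4 vs smaller child 0 at index 1, swap → [0, 4, 1, 2, 6, 7, 13]
  4 vs smaller child 2 at index 3, swap → [0, 2, 1, 4, 6, 7, 13]
extract-min #4 returns 0:
  remove root 0; move last element 13 to root → [13, 2, 1, 4, 6, 7]
  13 vs smaller child 1 at index 2, swap → [1, 2, 13, 4, 6, 7]
  13 vs only child 7 at index 5, swap → [1, 2, 7, 4, 6, 13]

[1, 2, 7, 4, 6, 13]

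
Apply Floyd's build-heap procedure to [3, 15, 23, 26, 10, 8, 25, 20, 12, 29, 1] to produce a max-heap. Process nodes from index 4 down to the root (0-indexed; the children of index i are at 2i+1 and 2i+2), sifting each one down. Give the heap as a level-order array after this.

[29, 26, 25, 20, 15, 8, 23, 3, 12, 10, 1]

sift down from index 4:
  10 vs larger child 29 at index 9, swap → [3, 15, 23, 26, 29, 8, 25, 20, 12, 10, 1]
sift down from index 3: already satisfies heap property
sift down from index 2:
  23 vs larger child 25 at index 6, swap → [3, 15, 25, 26, 29, 8, 23, 20, 12, 10, 1]
sift down from index 1:
  15 vs larger child 29 at index 4, swap → [3, 29, 25, 26, 15, 8, 23, 20, 12, 10, 1]
sift down from index 0:
  3 vs larger child 29 at index 1, swap → [29, 3, 25, 26, 15, 8, 23, 20, 12, 10, 1]
  3 vs larger child 26 at index 3, swap → [29, 26, 25, 3, 15, 8, 23, 20, 12, 10, 1]
  3 vs larger child 20 at index 7, swap → [29, 26, 25, 20, 15, 8, 23, 3, 12, 10, 1]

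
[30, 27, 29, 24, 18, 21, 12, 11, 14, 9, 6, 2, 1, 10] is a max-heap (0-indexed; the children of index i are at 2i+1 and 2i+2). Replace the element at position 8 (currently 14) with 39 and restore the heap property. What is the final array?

[39, 30, 29, 27, 18, 21, 12, 11, 24, 9, 6, 2, 1, 10]

set index 8 from 14 to 39 → [30, 27, 29, 24, 18, 21, 12, 11, 39, 9, 6, 2, 1, 10]
39 > parent 24 at index 3, swap → [30, 27, 29, 39, 18, 21, 12, 11, 24, 9, 6, 2, 1, 10]
39 > parent 27 at index 1, swap → [30, 39, 29, 27, 18, 21, 12, 11, 24, 9, 6, 2, 1, 10]
39 > parent 30 at index 0, swap → [39, 30, 29, 27, 18, 21, 12, 11, 24, 9, 6, 2, 1, 10]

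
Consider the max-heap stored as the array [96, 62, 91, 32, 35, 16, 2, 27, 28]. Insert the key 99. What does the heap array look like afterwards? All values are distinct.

append 99 at index 9 → [96, 62, 91, 32, 35, 16, 2, 27, 28, 99]
99 > parent 35 at index 4, swap → [96, 62, 91, 32, 99, 16, 2, 27, 28, 35]
99 > parent 62 at index 1, swap → [96, 99, 91, 32, 62, 16, 2, 27, 28, 35]
99 > parent 96 at index 0, swap → [99, 96, 91, 32, 62, 16, 2, 27, 28, 35]

[99, 96, 91, 32, 62, 16, 2, 27, 28, 35]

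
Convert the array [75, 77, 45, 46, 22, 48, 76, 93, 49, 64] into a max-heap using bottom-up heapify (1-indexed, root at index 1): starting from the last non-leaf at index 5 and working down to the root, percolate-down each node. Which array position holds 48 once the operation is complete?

sift down from index 5:
  22 vs only child 64 at index 10, swap → [75, 77, 45, 46, 64, 48, 76, 93, 49, 22]
sift down from index 4:
  46 vs larger child 93 at index 8, swap → [75, 77, 45, 93, 64, 48, 76, 46, 49, 22]
sift down from index 3:
  45 vs larger child 76 at index 7, swap → [75, 77, 76, 93, 64, 48, 45, 46, 49, 22]
sift down from index 2:
  77 vs larger child 93 at index 4, swap → [75, 93, 76, 77, 64, 48, 45, 46, 49, 22]
sift down from index 1:
  75 vs larger child 93 at index 2, swap → [93, 75, 76, 77, 64, 48, 45, 46, 49, 22]
  75 vs larger child 77 at index 4, swap → [93, 77, 76, 75, 64, 48, 45, 46, 49, 22]
resulting array: [93, 77, 76, 75, 64, 48, 45, 46, 49, 22]

6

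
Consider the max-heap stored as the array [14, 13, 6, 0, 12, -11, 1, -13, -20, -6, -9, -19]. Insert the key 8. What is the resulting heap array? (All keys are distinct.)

[14, 13, 8, 0, 12, 6, 1, -13, -20, -6, -9, -19, -11]

append 8 at index 12 → [14, 13, 6, 0, 12, -11, 1, -13, -20, -6, -9, -19, 8]
8 > parent -11 at index 5, swap → [14, 13, 6, 0, 12, 8, 1, -13, -20, -6, -9, -19, -11]
8 > parent 6 at index 2, swap → [14, 13, 8, 0, 12, 6, 1, -13, -20, -6, -9, -19, -11]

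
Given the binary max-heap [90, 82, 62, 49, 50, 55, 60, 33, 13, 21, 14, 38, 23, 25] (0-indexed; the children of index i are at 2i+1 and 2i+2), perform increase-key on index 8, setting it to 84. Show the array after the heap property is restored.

[90, 84, 62, 82, 50, 55, 60, 33, 49, 21, 14, 38, 23, 25]

set index 8 from 13 to 84 → [90, 82, 62, 49, 50, 55, 60, 33, 84, 21, 14, 38, 23, 25]
84 > parent 49 at index 3, swap → [90, 82, 62, 84, 50, 55, 60, 33, 49, 21, 14, 38, 23, 25]
84 > parent 82 at index 1, swap → [90, 84, 62, 82, 50, 55, 60, 33, 49, 21, 14, 38, 23, 25]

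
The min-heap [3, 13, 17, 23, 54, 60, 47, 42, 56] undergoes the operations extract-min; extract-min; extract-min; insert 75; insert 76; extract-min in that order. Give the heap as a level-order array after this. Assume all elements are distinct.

extract-min → returns 3:
  remove root 3; move last element 56 to root → [56, 13, 17, 23, 54, 60, 47, 42]
  56 vs smaller child 13 at index 1, swap → [13, 56, 17, 23, 54, 60, 47, 42]
  56 vs smaller child 23 at index 3, swap → [13, 23, 17, 56, 54, 60, 47, 42]
  56 vs only child 42 at index 7, swap → [13, 23, 17, 42, 54, 60, 47, 56]
extract-min → returns 13:
  remove root 13; move last element 56 to root → [56, 23, 17, 42, 54, 60, 47]
  56 vs smaller child 17 at index 2, swap → [17, 23, 56, 42, 54, 60, 47]
  56 vs smaller child 47 at index 6, swap → [17, 23, 47, 42, 54, 60, 56]
extract-min → returns 17:
  remove root 17; move last element 56 to root → [56, 23, 47, 42, 54, 60]
  56 vs smaller child 23 at index 1, swap → [23, 56, 47, 42, 54, 60]
  56 vs smaller child 42 at index 3, swap → [23, 42, 47, 56, 54, 60]
insert 75:
  append 75 at index 6 → [23, 42, 47, 56, 54, 60, 75] (no swap needed)
insert 76:
  append 76 at index 7 → [23, 42, 47, 56, 54, 60, 75, 76] (no swap needed)
extract-min → returns 23:
  remove root 23; move last element 76 to root → [76, 42, 47, 56, 54, 60, 75]
  76 vs smaller child 42 at index 1, swap → [42, 76, 47, 56, 54, 60, 75]
  76 vs smaller child 54 at index 4, swap → [42, 54, 47, 56, 76, 60, 75]

[42, 54, 47, 56, 76, 60, 75]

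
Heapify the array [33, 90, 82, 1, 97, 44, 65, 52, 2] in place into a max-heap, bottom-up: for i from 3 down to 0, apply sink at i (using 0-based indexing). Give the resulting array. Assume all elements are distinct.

sift down from index 3:
  1 vs larger child 52 at index 7, swap → [33, 90, 82, 52, 97, 44, 65, 1, 2]
sift down from index 2: already satisfies heap property
sift down from index 1:
  90 vs larger child 97 at index 4, swap → [33, 97, 82, 52, 90, 44, 65, 1, 2]
sift down from index 0:
  33 vs larger child 97 at index 1, swap → [97, 33, 82, 52, 90, 44, 65, 1, 2]
  33 vs larger child 90 at index 4, swap → [97, 90, 82, 52, 33, 44, 65, 1, 2]

[97, 90, 82, 52, 33, 44, 65, 1, 2]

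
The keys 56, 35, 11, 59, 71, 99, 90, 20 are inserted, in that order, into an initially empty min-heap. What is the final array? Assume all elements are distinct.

Insert 56:
  append 56 at index 0 → [56] (no swap needed)
Insert 35:
  append 35 at index 1 → [56, 35]
  35 < parent 56 at index 0, swap → [35, 56]
Insert 11:
  append 11 at index 2 → [35, 56, 11]
  11 < parent 35 at index 0, swap → [11, 56, 35]
Insert 59:
  append 59 at index 3 → [11, 56, 35, 59] (no swap needed)
Insert 71:
  append 71 at index 4 → [11, 56, 35, 59, 71] (no swap needed)
Insert 99:
  append 99 at index 5 → [11, 56, 35, 59, 71, 99] (no swap needed)
Insert 90:
  append 90 at index 6 → [11, 56, 35, 59, 71, 99, 90] (no swap needed)
Insert 20:
  append 20 at index 7 → [11, 56, 35, 59, 71, 99, 90, 20]
  20 < parent 59 at index 3, swap → [11, 56, 35, 20, 71, 99, 90, 59]
  20 < parent 56 at index 1, swap → [11, 20, 35, 56, 71, 99, 90, 59]

[11, 20, 35, 56, 71, 99, 90, 59]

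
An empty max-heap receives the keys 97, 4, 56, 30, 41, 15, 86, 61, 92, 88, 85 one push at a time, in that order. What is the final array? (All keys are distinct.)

Insert 97:
  append 97 at index 0 → [97] (no swap needed)
Insert 4:
  append 4 at index 1 → [97, 4] (no swap needed)
Insert 56:
  append 56 at index 2 → [97, 4, 56] (no swap needed)
Insert 30:
  append 30 at index 3 → [97, 4, 56, 30]
  30 > parent 4 at index 1, swap → [97, 30, 56, 4]
Insert 41:
  append 41 at index 4 → [97, 30, 56, 4, 41]
  41 > parent 30 at index 1, swap → [97, 41, 56, 4, 30]
Insert 15:
  append 15 at index 5 → [97, 41, 56, 4, 30, 15] (no swap needed)
Insert 86:
  append 86 at index 6 → [97, 41, 56, 4, 30, 15, 86]
  86 > parent 56 at index 2, swap → [97, 41, 86, 4, 30, 15, 56]
Insert 61:
  append 61 at index 7 → [97, 41, 86, 4, 30, 15, 56, 61]
  61 > parent 4 at index 3, swap → [97, 41, 86, 61, 30, 15, 56, 4]
  61 > parent 41 at index 1, swap → [97, 61, 86, 41, 30, 15, 56, 4]
Insert 92:
  append 92 at index 8 → [97, 61, 86, 41, 30, 15, 56, 4, 92]
  92 > parent 41 at index 3, swap → [97, 61, 86, 92, 30, 15, 56, 4, 41]
  92 > parent 61 at index 1, swap → [97, 92, 86, 61, 30, 15, 56, 4, 41]
Insert 88:
  append 88 at index 9 → [97, 92, 86, 61, 30, 15, 56, 4, 41, 88]
  88 > parent 30 at index 4, swap → [97, 92, 86, 61, 88, 15, 56, 4, 41, 30]
Insert 85:
  append 85 at index 10 → [97, 92, 86, 61, 88, 15, 56, 4, 41, 30, 85] (no swap needed)

[97, 92, 86, 61, 88, 15, 56, 4, 41, 30, 85]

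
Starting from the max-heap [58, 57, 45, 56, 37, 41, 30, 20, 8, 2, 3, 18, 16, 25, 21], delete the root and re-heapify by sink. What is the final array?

remove root 58; move last element 21 to root → [21, 57, 45, 56, 37, 41, 30, 20, 8, 2, 3, 18, 16, 25]
21 vs larger child 57 at index 1, swap → [57, 21, 45, 56, 37, 41, 30, 20, 8, 2, 3, 18, 16, 25]
21 vs larger child 56 at index 3, swap → [57, 56, 45, 21, 37, 41, 30, 20, 8, 2, 3, 18, 16, 25]

[57, 56, 45, 21, 37, 41, 30, 20, 8, 2, 3, 18, 16, 25]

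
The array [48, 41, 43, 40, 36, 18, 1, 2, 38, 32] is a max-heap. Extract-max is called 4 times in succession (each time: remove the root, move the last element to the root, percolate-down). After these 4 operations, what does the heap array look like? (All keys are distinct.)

extract-max #1 returns 48:
  remove root 48; move last element 32 to root → [32, 41, 43, 40, 36, 18, 1, 2, 38]
  32 vs larger child 43 at index 2, swap → [43, 41, 32, 40, 36, 18, 1, 2, 38]
extract-max #2 returns 43:
  remove root 43; move last element 38 to root → [38, 41, 32, 40, 36, 18, 1, 2]
  38 vs larger child 41 at index 1, swap → [41, 38, 32, 40, 36, 18, 1, 2]
  38 vs larger child 40 at index 3, swap → [41, 40, 32, 38, 36, 18, 1, 2]
extract-max #3 returns 41:
  remove root 41; move last element 2 to root → [2, 40, 32, 38, 36, 18, 1]
  2 vs larger child 40 at index 1, swap → [40, 2, 32, 38, 36, 18, 1]
  2 vs larger child 38 at index 3, swap → [40, 38, 32, 2, 36, 18, 1]
extract-max #4 returns 40:
  remove root 40; move last element 1 to root → [1, 38, 32, 2, 36, 18]
  1 vs larger child 38 at index 1, swap → [38, 1, 32, 2, 36, 18]
  1 vs larger child 36 at index 4, swap → [38, 36, 32, 2, 1, 18]

[38, 36, 32, 2, 1, 18]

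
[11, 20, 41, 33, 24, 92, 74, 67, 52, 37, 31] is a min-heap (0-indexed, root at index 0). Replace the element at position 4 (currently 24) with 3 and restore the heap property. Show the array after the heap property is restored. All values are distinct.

[3, 11, 41, 33, 20, 92, 74, 67, 52, 37, 31]

set index 4 from 24 to 3 → [11, 20, 41, 33, 3, 92, 74, 67, 52, 37, 31]
3 < parent 20 at index 1, swap → [11, 3, 41, 33, 20, 92, 74, 67, 52, 37, 31]
3 < parent 11 at index 0, swap → [3, 11, 41, 33, 20, 92, 74, 67, 52, 37, 31]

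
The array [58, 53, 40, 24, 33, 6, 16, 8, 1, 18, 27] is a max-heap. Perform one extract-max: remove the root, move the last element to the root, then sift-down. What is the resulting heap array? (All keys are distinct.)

remove root 58; move last element 27 to root → [27, 53, 40, 24, 33, 6, 16, 8, 1, 18]
27 vs larger child 53 at index 1, swap → [53, 27, 40, 24, 33, 6, 16, 8, 1, 18]
27 vs larger child 33 at index 4, swap → [53, 33, 40, 24, 27, 6, 16, 8, 1, 18]

[53, 33, 40, 24, 27, 6, 16, 8, 1, 18]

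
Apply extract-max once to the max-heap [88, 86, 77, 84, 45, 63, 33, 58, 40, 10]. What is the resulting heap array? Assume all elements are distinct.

remove root 88; move last element 10 to root → [10, 86, 77, 84, 45, 63, 33, 58, 40]
10 vs larger child 86 at index 1, swap → [86, 10, 77, 84, 45, 63, 33, 58, 40]
10 vs larger child 84 at index 3, swap → [86, 84, 77, 10, 45, 63, 33, 58, 40]
10 vs larger child 58 at index 7, swap → [86, 84, 77, 58, 45, 63, 33, 10, 40]

[86, 84, 77, 58, 45, 63, 33, 10, 40]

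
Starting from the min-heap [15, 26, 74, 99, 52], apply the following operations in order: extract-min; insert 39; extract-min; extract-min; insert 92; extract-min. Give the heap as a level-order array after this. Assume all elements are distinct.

[74, 92, 99]

extract-min → returns 15:
  remove root 15; move last element 52 to root → [52, 26, 74, 99]
  52 vs smaller child 26 at index 1, swap → [26, 52, 74, 99]
insert 39:
  append 39 at index 4 → [26, 52, 74, 99, 39]
  39 < parent 52 at index 1, swap → [26, 39, 74, 99, 52]
extract-min → returns 26:
  remove root 26; move last element 52 to root → [52, 39, 74, 99]
  52 vs smaller child 39 at index 1, swap → [39, 52, 74, 99]
extract-min → returns 39:
  remove root 39; move last element 99 to root → [99, 52, 74]
  99 vs smaller child 52 at index 1, swap → [52, 99, 74]
insert 92:
  append 92 at index 3 → [52, 99, 74, 92]
  92 < parent 99 at index 1, swap → [52, 92, 74, 99]
extract-min → returns 52:
  remove root 52; move last element 99 to root → [99, 92, 74]
  99 vs smaller child 74 at index 2, swap → [74, 92, 99]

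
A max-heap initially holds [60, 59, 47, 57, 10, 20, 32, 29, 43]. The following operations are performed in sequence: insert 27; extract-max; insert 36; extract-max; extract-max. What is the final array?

[47, 43, 32, 29, 36, 20, 10, 27]

insert 27:
  append 27 at index 9 → [60, 59, 47, 57, 10, 20, 32, 29, 43, 27]
  27 > parent 10 at index 4, swap → [60, 59, 47, 57, 27, 20, 32, 29, 43, 10]
extract-max → returns 60:
  remove root 60; move last element 10 to root → [10, 59, 47, 57, 27, 20, 32, 29, 43]
  10 vs larger child 59 at index 1, swap → [59, 10, 47, 57, 27, 20, 32, 29, 43]
  10 vs larger child 57 at index 3, swap → [59, 57, 47, 10, 27, 20, 32, 29, 43]
  10 vs larger child 43 at index 8, swap → [59, 57, 47, 43, 27, 20, 32, 29, 10]
insert 36:
  append 36 at index 9 → [59, 57, 47, 43, 27, 20, 32, 29, 10, 36]
  36 > parent 27 at index 4, swap → [59, 57, 47, 43, 36, 20, 32, 29, 10, 27]
extract-max → returns 59:
  remove root 59; move last element 27 to root → [27, 57, 47, 43, 36, 20, 32, 29, 10]
  27 vs larger child 57 at index 1, swap → [57, 27, 47, 43, 36, 20, 32, 29, 10]
  27 vs larger child 43 at index 3, swap → [57, 43, 47, 27, 36, 20, 32, 29, 10]
  27 vs larger child 29 at index 7, swap → [57, 43, 47, 29, 36, 20, 32, 27, 10]
extract-max → returns 57:
  remove root 57; move last element 10 to root → [10, 43, 47, 29, 36, 20, 32, 27]
  10 vs larger child 47 at index 2, swap → [47, 43, 10, 29, 36, 20, 32, 27]
  10 vs larger child 32 at index 6, swap → [47, 43, 32, 29, 36, 20, 10, 27]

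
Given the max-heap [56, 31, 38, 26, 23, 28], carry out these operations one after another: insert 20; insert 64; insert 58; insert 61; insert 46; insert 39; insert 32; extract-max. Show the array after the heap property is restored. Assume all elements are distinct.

[61, 58, 39, 56, 46, 38, 20, 26, 31, 23, 32, 28]

insert 20:
  append 20 at index 6 → [56, 31, 38, 26, 23, 28, 20] (no swap needed)
insert 64:
  append 64 at index 7 → [56, 31, 38, 26, 23, 28, 20, 64]
  64 > parent 26 at index 3, swap → [56, 31, 38, 64, 23, 28, 20, 26]
  64 > parent 31 at index 1, swap → [56, 64, 38, 31, 23, 28, 20, 26]
  64 > parent 56 at index 0, swap → [64, 56, 38, 31, 23, 28, 20, 26]
insert 58:
  append 58 at index 8 → [64, 56, 38, 31, 23, 28, 20, 26, 58]
  58 > parent 31 at index 3, swap → [64, 56, 38, 58, 23, 28, 20, 26, 31]
  58 > parent 56 at index 1, swap → [64, 58, 38, 56, 23, 28, 20, 26, 31]
insert 61:
  append 61 at index 9 → [64, 58, 38, 56, 23, 28, 20, 26, 31, 61]
  61 > parent 23 at index 4, swap → [64, 58, 38, 56, 61, 28, 20, 26, 31, 23]
  61 > parent 58 at index 1, swap → [64, 61, 38, 56, 58, 28, 20, 26, 31, 23]
insert 46:
  append 46 at index 10 → [64, 61, 38, 56, 58, 28, 20, 26, 31, 23, 46] (no swap needed)
insert 39:
  append 39 at index 11 → [64, 61, 38, 56, 58, 28, 20, 26, 31, 23, 46, 39]
  39 > parent 28 at index 5, swap → [64, 61, 38, 56, 58, 39, 20, 26, 31, 23, 46, 28]
  39 > parent 38 at index 2, swap → [64, 61, 39, 56, 58, 38, 20, 26, 31, 23, 46, 28]
insert 32:
  append 32 at index 12 → [64, 61, 39, 56, 58, 38, 20, 26, 31, 23, 46, 28, 32] (no swap needed)
extract-max → returns 64:
  remove root 64; move last element 32 to root → [32, 61, 39, 56, 58, 38, 20, 26, 31, 23, 46, 28]
  32 vs larger child 61 at index 1, swap → [61, 32, 39, 56, 58, 38, 20, 26, 31, 23, 46, 28]
  32 vs larger child 58 at index 4, swap → [61, 58, 39, 56, 32, 38, 20, 26, 31, 23, 46, 28]
  32 vs larger child 46 at index 10, swap → [61, 58, 39, 56, 46, 38, 20, 26, 31, 23, 32, 28]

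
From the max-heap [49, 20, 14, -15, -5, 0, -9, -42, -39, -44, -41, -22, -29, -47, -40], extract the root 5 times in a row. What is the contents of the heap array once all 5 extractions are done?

extract-max #1 returns 49:
  remove root 49; move last element -40 to root → [-40, 20, 14, -15, -5, 0, -9, -42, -39, -44, -41, -22, -29, -47]
  -40 vs larger child 20 at index 1, swap → [20, -40, 14, -15, -5, 0, -9, -42, -39, -44, -41, -22, -29, -47]
  -40 vs larger child -5 at index 4, swap → [20, -5, 14, -15, -40, 0, -9, -42, -39, -44, -41, -22, -29, -47]
extract-max #2 returns 20:
  remove root 20; move last element -47 to root → [-47, -5, 14, -15, -40, 0, -9, -42, -39, -44, -41, -22, -29]
  -47 vs larger child 14 at index 2, swap → [14, -5, -47, -15, -40, 0, -9, -42, -39, -44, -41, -22, -29]
  -47 vs larger child 0 at index 5, swap → [14, -5, 0, -15, -40, -47, -9, -42, -39, -44, -41, -22, -29]
  -47 vs larger child -22 at index 11, swap → [14, -5, 0, -15, -40, -22, -9, -42, -39, -44, -41, -47, -29]
extract-max #3 returns 14:
  remove root 14; move last element -29 to root → [-29, -5, 0, -15, -40, -22, -9, -42, -39, -44, -41, -47]
  -29 vs larger child 0 at index 2, swap → [0, -5, -29, -15, -40, -22, -9, -42, -39, -44, -41, -47]
  -29 vs larger child -9 at index 6, swap → [0, -5, -9, -15, -40, -22, -29, -42, -39, -44, -41, -47]
extract-max #4 returns 0:
  remove root 0; move last element -47 to root → [-47, -5, -9, -15, -40, -22, -29, -42, -39, -44, -41]
  -47 vs larger child -5 at index 1, swap → [-5, -47, -9, -15, -40, -22, -29, -42, -39, -44, -41]
  -47 vs larger child -15 at index 3, swap → [-5, -15, -9, -47, -40, -22, -29, -42, -39, -44, -41]
  -47 vs larger child -39 at index 8, swap → [-5, -15, -9, -39, -40, -22, -29, -42, -47, -44, -41]
extract-max #5 returns -5:
  remove root -5; move last element -41 to root → [-41, -15, -9, -39, -40, -22, -29, -42, -47, -44]
  -41 vs larger child -9 at index 2, swap → [-9, -15, -41, -39, -40, -22, -29, -42, -47, -44]
  -41 vs larger child -22 at index 5, swap → [-9, -15, -22, -39, -40, -41, -29, -42, -47, -44]

[-9, -15, -22, -39, -40, -41, -29, -42, -47, -44]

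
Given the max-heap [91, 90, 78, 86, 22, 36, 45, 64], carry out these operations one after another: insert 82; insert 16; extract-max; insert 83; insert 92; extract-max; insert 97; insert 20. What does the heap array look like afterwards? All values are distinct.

insert 82:
  append 82 at index 8 → [91, 90, 78, 86, 22, 36, 45, 64, 82] (no swap needed)
insert 16:
  append 16 at index 9 → [91, 90, 78, 86, 22, 36, 45, 64, 82, 16] (no swap needed)
extract-max → returns 91:
  remove root 91; move last element 16 to root → [16, 90, 78, 86, 22, 36, 45, 64, 82]
  16 vs larger child 90 at index 1, swap → [90, 16, 78, 86, 22, 36, 45, 64, 82]
  16 vs larger child 86 at index 3, swap → [90, 86, 78, 16, 22, 36, 45, 64, 82]
  16 vs larger child 82 at index 8, swap → [90, 86, 78, 82, 22, 36, 45, 64, 16]
insert 83:
  append 83 at index 9 → [90, 86, 78, 82, 22, 36, 45, 64, 16, 83]
  83 > parent 22 at index 4, swap → [90, 86, 78, 82, 83, 36, 45, 64, 16, 22]
insert 92:
  append 92 at index 10 → [90, 86, 78, 82, 83, 36, 45, 64, 16, 22, 92]
  92 > parent 83 at index 4, swap → [90, 86, 78, 82, 92, 36, 45, 64, 16, 22, 83]
  92 > parent 86 at index 1, swap → [90, 92, 78, 82, 86, 36, 45, 64, 16, 22, 83]
  92 > parent 90 at index 0, swap → [92, 90, 78, 82, 86, 36, 45, 64, 16, 22, 83]
extract-max → returns 92:
  remove root 92; move last element 83 to root → [83, 90, 78, 82, 86, 36, 45, 64, 16, 22]
  83 vs larger child 90 at index 1, swap → [90, 83, 78, 82, 86, 36, 45, 64, 16, 22]
  83 vs larger child 86 at index 4, swap → [90, 86, 78, 82, 83, 36, 45, 64, 16, 22]
insert 97:
  append 97 at index 10 → [90, 86, 78, 82, 83, 36, 45, 64, 16, 22, 97]
  97 > parent 83 at index 4, swap → [90, 86, 78, 82, 97, 36, 45, 64, 16, 22, 83]
  97 > parent 86 at index 1, swap → [90, 97, 78, 82, 86, 36, 45, 64, 16, 22, 83]
  97 > parent 90 at index 0, swap → [97, 90, 78, 82, 86, 36, 45, 64, 16, 22, 83]
insert 20:
  append 20 at index 11 → [97, 90, 78, 82, 86, 36, 45, 64, 16, 22, 83, 20] (no swap needed)

[97, 90, 78, 82, 86, 36, 45, 64, 16, 22, 83, 20]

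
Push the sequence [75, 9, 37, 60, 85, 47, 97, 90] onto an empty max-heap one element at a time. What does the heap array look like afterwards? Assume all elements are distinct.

[97, 90, 85, 75, 60, 37, 47, 9]

Insert 75:
  append 75 at index 0 → [75] (no swap needed)
Insert 9:
  append 9 at index 1 → [75, 9] (no swap needed)
Insert 37:
  append 37 at index 2 → [75, 9, 37] (no swap needed)
Insert 60:
  append 60 at index 3 → [75, 9, 37, 60]
  60 > parent 9 at index 1, swap → [75, 60, 37, 9]
Insert 85:
  append 85 at index 4 → [75, 60, 37, 9, 85]
  85 > parent 60 at index 1, swap → [75, 85, 37, 9, 60]
  85 > parent 75 at index 0, swap → [85, 75, 37, 9, 60]
Insert 47:
  append 47 at index 5 → [85, 75, 37, 9, 60, 47]
  47 > parent 37 at index 2, swap → [85, 75, 47, 9, 60, 37]
Insert 97:
  append 97 at index 6 → [85, 75, 47, 9, 60, 37, 97]
  97 > parent 47 at index 2, swap → [85, 75, 97, 9, 60, 37, 47]
  97 > parent 85 at index 0, swap → [97, 75, 85, 9, 60, 37, 47]
Insert 90:
  append 90 at index 7 → [97, 75, 85, 9, 60, 37, 47, 90]
  90 > parent 9 at index 3, swap → [97, 75, 85, 90, 60, 37, 47, 9]
  90 > parent 75 at index 1, swap → [97, 90, 85, 75, 60, 37, 47, 9]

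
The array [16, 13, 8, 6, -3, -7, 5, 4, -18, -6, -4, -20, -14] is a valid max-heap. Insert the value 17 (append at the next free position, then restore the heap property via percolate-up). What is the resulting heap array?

append 17 at index 13 → [16, 13, 8, 6, -3, -7, 5, 4, -18, -6, -4, -20, -14, 17]
17 > parent 5 at index 6, swap → [16, 13, 8, 6, -3, -7, 17, 4, -18, -6, -4, -20, -14, 5]
17 > parent 8 at index 2, swap → [16, 13, 17, 6, -3, -7, 8, 4, -18, -6, -4, -20, -14, 5]
17 > parent 16 at index 0, swap → [17, 13, 16, 6, -3, -7, 8, 4, -18, -6, -4, -20, -14, 5]

[17, 13, 16, 6, -3, -7, 8, 4, -18, -6, -4, -20, -14, 5]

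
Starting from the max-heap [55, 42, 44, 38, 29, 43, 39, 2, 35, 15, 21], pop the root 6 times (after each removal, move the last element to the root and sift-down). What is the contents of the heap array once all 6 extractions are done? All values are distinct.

[35, 29, 21, 15, 2]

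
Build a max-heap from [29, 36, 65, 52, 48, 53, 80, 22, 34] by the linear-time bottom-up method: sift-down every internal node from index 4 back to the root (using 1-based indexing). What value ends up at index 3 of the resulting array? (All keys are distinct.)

sift down from index 4: already satisfies heap property
sift down from index 3:
  65 vs larger child 80 at index 7, swap → [29, 36, 80, 52, 48, 53, 65, 22, 34]
sift down from index 2:
  36 vs larger child 52 at index 4, swap → [29, 52, 80, 36, 48, 53, 65, 22, 34]
sift down from index 1:
  29 vs larger child 80 at index 3, swap → [80, 52, 29, 36, 48, 53, 65, 22, 34]
  29 vs larger child 65 at index 7, swap → [80, 52, 65, 36, 48, 53, 29, 22, 34]
resulting array: [80, 52, 65, 36, 48, 53, 29, 22, 34]

65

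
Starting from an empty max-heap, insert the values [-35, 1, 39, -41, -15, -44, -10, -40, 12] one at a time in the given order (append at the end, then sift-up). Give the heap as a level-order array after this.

Insert -35:
  append -35 at index 0 → [-35] (no swap needed)
Insert 1:
  append 1 at index 1 → [-35, 1]
  1 > parent -35 at index 0, swap → [1, -35]
Insert 39:
  append 39 at index 2 → [1, -35, 39]
  39 > parent 1 at index 0, swap → [39, -35, 1]
Insert -41:
  append -41 at index 3 → [39, -35, 1, -41] (no swap needed)
Insert -15:
  append -15 at index 4 → [39, -35, 1, -41, -15]
  -15 > parent -35 at index 1, swap → [39, -15, 1, -41, -35]
Insert -44:
  append -44 at index 5 → [39, -15, 1, -41, -35, -44] (no swap needed)
Insert -10:
  append -10 at index 6 → [39, -15, 1, -41, -35, -44, -10] (no swap needed)
Insert -40:
  append -40 at index 7 → [39, -15, 1, -41, -35, -44, -10, -40]
  -40 > parent -41 at index 3, swap → [39, -15, 1, -40, -35, -44, -10, -41]
Insert 12:
  append 12 at index 8 → [39, -15, 1, -40, -35, -44, -10, -41, 12]
  12 > parent -40 at index 3, swap → [39, -15, 1, 12, -35, -44, -10, -41, -40]
  12 > parent -15 at index 1, swap → [39, 12, 1, -15, -35, -44, -10, -41, -40]

[39, 12, 1, -15, -35, -44, -10, -41, -40]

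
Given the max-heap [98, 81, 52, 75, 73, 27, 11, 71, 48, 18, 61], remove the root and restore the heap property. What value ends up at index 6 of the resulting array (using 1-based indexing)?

27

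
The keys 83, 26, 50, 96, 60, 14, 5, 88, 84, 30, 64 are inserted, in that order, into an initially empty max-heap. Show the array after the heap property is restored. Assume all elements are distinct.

[96, 88, 50, 84, 64, 14, 5, 26, 83, 30, 60]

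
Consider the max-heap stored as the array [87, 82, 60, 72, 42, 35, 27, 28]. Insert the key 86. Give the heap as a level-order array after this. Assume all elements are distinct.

[87, 86, 60, 82, 42, 35, 27, 28, 72]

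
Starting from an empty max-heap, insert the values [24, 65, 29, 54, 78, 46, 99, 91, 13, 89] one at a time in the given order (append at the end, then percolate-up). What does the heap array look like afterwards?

Insert 24:
  append 24 at index 0 → [24] (no swap needed)
Insert 65:
  append 65 at index 1 → [24, 65]
  65 > parent 24 at index 0, swap → [65, 24]
Insert 29:
  append 29 at index 2 → [65, 24, 29] (no swap needed)
Insert 54:
  append 54 at index 3 → [65, 24, 29, 54]
  54 > parent 24 at index 1, swap → [65, 54, 29, 24]
Insert 78:
  append 78 at index 4 → [65, 54, 29, 24, 78]
  78 > parent 54 at index 1, swap → [65, 78, 29, 24, 54]
  78 > parent 65 at index 0, swap → [78, 65, 29, 24, 54]
Insert 46:
  append 46 at index 5 → [78, 65, 29, 24, 54, 46]
  46 > parent 29 at index 2, swap → [78, 65, 46, 24, 54, 29]
Insert 99:
  append 99 at index 6 → [78, 65, 46, 24, 54, 29, 99]
  99 > parent 46 at index 2, swap → [78, 65, 99, 24, 54, 29, 46]
  99 > parent 78 at index 0, swap → [99, 65, 78, 24, 54, 29, 46]
Insert 91:
  append 91 at index 7 → [99, 65, 78, 24, 54, 29, 46, 91]
  91 > parent 24 at index 3, swap → [99, 65, 78, 91, 54, 29, 46, 24]
  91 > parent 65 at index 1, swap → [99, 91, 78, 65, 54, 29, 46, 24]
Insert 13:
  append 13 at index 8 → [99, 91, 78, 65, 54, 29, 46, 24, 13] (no swap needed)
Insert 89:
  append 89 at index 9 → [99, 91, 78, 65, 54, 29, 46, 24, 13, 89]
  89 > parent 54 at index 4, swap → [99, 91, 78, 65, 89, 29, 46, 24, 13, 54]

[99, 91, 78, 65, 89, 29, 46, 24, 13, 54]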